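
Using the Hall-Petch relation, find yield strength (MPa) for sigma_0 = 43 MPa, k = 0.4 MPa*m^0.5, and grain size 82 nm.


d = 82 nm = 8.2e-08 m
sqrt(d) = 0.0002863564
Hall-Petch contribution = k / sqrt(d) = 0.4 / 0.0002863564 = 1396.9 MPa
sigma = sigma_0 + k/sqrt(d) = 43 + 1396.9 = 1439.9 MPa

1439.9


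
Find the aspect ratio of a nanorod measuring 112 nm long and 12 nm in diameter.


Aspect ratio AR = length / diameter
AR = 112 / 12
AR = 9.33

9.33


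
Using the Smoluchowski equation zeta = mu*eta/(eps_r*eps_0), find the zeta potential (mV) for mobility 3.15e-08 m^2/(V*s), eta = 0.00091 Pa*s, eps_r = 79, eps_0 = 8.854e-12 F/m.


Smoluchowski equation: zeta = mu * eta / (eps_r * eps_0)
zeta = 3.15e-08 * 0.00091 / (79 * 8.854e-12)
zeta = 0.040981 V = 40.98 mV

40.98


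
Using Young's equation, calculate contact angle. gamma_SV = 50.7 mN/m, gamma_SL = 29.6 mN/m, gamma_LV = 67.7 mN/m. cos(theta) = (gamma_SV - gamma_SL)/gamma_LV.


cos(theta) = (gamma_SV - gamma_SL) / gamma_LV
cos(theta) = (50.7 - 29.6) / 67.7
cos(theta) = 0.311669
theta = arccos(0.311669) = 71.84 degrees

71.84


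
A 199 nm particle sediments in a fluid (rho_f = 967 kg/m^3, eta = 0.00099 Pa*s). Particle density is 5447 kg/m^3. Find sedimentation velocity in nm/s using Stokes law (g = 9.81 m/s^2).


Radius R = 199/2 nm = 9.95e-08 m
Density difference = 5447 - 967 = 4480 kg/m^3
v = 2 * R^2 * (rho_p - rho_f) * g / (9 * eta)
v = 2 * (9.95e-08)^2 * 4480 * 9.81 / (9 * 0.00099)
v = 9.76665e-08 m/s = 97.6665 nm/s

97.6665


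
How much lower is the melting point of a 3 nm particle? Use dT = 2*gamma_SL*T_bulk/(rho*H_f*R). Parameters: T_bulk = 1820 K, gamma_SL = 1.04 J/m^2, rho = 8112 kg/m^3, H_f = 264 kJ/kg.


Radius R = 3/2 = 1.5 nm = 1.5e-09 m
Convert H_f = 264 kJ/kg = 264000 J/kg
dT = 2 * gamma_SL * T_bulk / (rho * H_f * R)
dT = 2 * 1.04 * 1820 / (8112 * 264000 * 1.5e-09)
dT = 1178.5 K

1178.5


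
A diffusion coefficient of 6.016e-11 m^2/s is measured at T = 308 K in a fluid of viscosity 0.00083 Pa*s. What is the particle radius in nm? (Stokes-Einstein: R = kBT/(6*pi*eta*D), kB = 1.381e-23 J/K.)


Stokes-Einstein: R = kB*T / (6*pi*eta*D)
R = 1.381e-23 * 308 / (6 * pi * 0.00083 * 6.016e-11)
R = 4.51916e-09 m = 4.52 nm

4.52


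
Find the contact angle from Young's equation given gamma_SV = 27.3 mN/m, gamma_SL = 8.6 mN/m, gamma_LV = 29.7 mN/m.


cos(theta) = (gamma_SV - gamma_SL) / gamma_LV
cos(theta) = (27.3 - 8.6) / 29.7
cos(theta) = 0.62963
theta = arccos(0.62963) = 50.98 degrees

50.98


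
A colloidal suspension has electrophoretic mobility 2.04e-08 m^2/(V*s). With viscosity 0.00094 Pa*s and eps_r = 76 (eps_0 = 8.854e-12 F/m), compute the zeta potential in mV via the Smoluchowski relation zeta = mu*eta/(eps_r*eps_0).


Smoluchowski equation: zeta = mu * eta / (eps_r * eps_0)
zeta = 2.04e-08 * 0.00094 / (76 * 8.854e-12)
zeta = 0.028497 V = 28.5 mV

28.5


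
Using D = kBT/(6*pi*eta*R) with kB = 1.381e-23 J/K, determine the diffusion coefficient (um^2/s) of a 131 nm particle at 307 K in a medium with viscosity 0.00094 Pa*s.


Radius R = 131/2 = 65.5 nm = 6.55e-08 m
D = kB*T / (6*pi*eta*R)
D = 1.381e-23 * 307 / (6 * pi * 0.00094 * 6.55e-08)
D = 3.6531e-12 m^2/s = 3.653 um^2/s

3.653


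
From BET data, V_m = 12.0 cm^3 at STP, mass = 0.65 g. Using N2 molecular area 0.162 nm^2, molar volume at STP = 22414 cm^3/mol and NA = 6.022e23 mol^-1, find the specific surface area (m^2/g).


Number of moles in monolayer = V_m / 22414 = 12.0 / 22414 = 0.00053538
Number of molecules = moles * NA = 0.00053538 * 6.022e23
SA = molecules * sigma / mass
SA = (12.0 / 22414) * 6.022e23 * 0.162e-18 / 0.65
SA = 80.4 m^2/g

80.4


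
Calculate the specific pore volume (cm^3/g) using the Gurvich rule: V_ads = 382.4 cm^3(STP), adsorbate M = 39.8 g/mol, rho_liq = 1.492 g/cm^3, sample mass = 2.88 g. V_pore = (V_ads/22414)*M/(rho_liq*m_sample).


Moles adsorbed n = V_ads / 22414 = 382.4 / 22414 = 1.706077e-02 mol
Liquid volume V_liq = n * M / rho_liq = 1.706077e-02 * 39.8 / 1.492 = 0.45511 cm^3
Specific pore volume V_pore = V_liq / m_sample = 0.45511 / 2.88
V_pore = 0.158 cm^3/g

0.158


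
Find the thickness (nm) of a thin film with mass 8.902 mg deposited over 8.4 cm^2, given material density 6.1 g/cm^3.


Convert: m = 8.902 mg = 8.9020e-06 kg, A = 8.4 cm^2 = 8.4000e-04 m^2, rho = 6.1 g/cm^3 = 6100 kg/m^3
t = m / (A * rho)
t = 8.9020e-06 / (8.4000e-04 * 6100)
t = 1.7373e-06 m = 1737.3 nm

1737.3


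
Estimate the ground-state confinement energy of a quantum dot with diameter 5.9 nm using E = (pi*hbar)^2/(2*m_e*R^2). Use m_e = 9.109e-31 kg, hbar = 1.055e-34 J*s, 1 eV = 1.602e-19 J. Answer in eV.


Radius R = 5.9/2 = 2.95 nm = 2.95e-09 m
E = (pi * 1.055e-34)^2 / (2 * 9.109e-31 * (2.95e-09)^2)
E(J) = 6.92883e-21
E = E(J) / 1.602e-19 = 0.0433 eV

0.0433


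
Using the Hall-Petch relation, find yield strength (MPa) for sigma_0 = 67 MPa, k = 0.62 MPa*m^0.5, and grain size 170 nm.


d = 170 nm = 1.7e-07 m
sqrt(d) = 0.0004123106
Hall-Petch contribution = k / sqrt(d) = 0.62 / 0.0004123106 = 1503.7 MPa
sigma = sigma_0 + k/sqrt(d) = 67 + 1503.7 = 1570.7 MPa

1570.7


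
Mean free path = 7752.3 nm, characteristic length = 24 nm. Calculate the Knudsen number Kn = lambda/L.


Knudsen number Kn = lambda / L
Kn = 7752.3 / 24
Kn = 323.0125

323.0125


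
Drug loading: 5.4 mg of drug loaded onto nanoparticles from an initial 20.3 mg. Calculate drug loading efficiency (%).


Drug loading efficiency = (drug loaded / drug initial) * 100
DLE = 5.4 / 20.3 * 100
DLE = 0.266 * 100
DLE = 26.6%

26.6


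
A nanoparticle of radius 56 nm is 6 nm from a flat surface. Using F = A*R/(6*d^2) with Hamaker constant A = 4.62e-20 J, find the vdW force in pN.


Convert to SI: R = 56 nm = 5.6e-08 m, d = 6 nm = 6e-09 m
F = A * R / (6 * d^2)
F = 4.62e-20 * 5.6e-08 / (6 * (6e-09)^2)
F = 1.19778e-11 N = 11.978 pN

11.978


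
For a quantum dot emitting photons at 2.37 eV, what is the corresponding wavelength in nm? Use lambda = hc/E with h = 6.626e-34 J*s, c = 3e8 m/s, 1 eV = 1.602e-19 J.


Convert energy: E = 2.37 eV = 2.37 * 1.602e-19 = 3.79674e-19 J
lambda = h*c / E = 6.626e-34 * 3e8 / 3.79674e-19
lambda = 5.23554e-07 m = 523.6 nm

523.6


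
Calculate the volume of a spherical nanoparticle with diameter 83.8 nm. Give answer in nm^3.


Radius r = 83.8/2 = 41.9 nm
Volume V = (4/3) * pi * r^3
V = (4/3) * pi * (41.9)^3
V = 308127.65 nm^3

308127.65


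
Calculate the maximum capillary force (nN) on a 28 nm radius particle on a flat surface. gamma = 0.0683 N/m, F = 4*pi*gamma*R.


Convert radius: R = 28 nm = 2.8e-08 m
F = 4 * pi * gamma * R
F = 4 * pi * 0.0683 * 2.8e-08
F = 2.40319e-08 N = 24.0319 nN

24.0319


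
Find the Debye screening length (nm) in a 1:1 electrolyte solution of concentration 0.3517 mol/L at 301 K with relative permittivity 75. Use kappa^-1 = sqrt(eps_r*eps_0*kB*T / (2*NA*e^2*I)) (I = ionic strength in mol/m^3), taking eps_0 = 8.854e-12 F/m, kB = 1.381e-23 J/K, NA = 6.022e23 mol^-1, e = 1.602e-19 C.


Ionic strength I = 0.3517 * 1^2 * 1000 = 351.7 mol/m^3
kappa^-1 = sqrt(75 * 8.854e-12 * 1.381e-23 * 301 / (2 * 6.022e23 * (1.602e-19)^2 * 351.7))
kappa^-1 = 0.504 nm

0.504


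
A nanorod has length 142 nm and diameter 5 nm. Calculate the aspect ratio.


Aspect ratio AR = length / diameter
AR = 142 / 5
AR = 28.4

28.4


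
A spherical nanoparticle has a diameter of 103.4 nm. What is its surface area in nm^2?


Radius r = 103.4/2 = 51.7 nm
Surface area SA = 4 * pi * r^2
SA = 4 * pi * (51.7)^2
SA = 33588.53 nm^2

33588.53


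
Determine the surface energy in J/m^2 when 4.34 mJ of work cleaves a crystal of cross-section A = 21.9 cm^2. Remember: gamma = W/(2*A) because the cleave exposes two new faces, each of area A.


Convert: A = 21.9 cm^2 = 0.00219 m^2, W = 4.34 mJ = 0.00434 J
Cleaving exposes two faces of area A, so total new surface = 2*A and gamma = W / (2*A)
gamma = 0.00434 / (2 * 0.00219)
gamma = 0.991 J/m^2

0.991


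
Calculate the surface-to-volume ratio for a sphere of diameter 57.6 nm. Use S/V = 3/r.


Radius r = 57.6/2 = 28.8 nm
S/V = 3 / r = 3 / 28.8
S/V = 0.1042 nm^-1

0.1042


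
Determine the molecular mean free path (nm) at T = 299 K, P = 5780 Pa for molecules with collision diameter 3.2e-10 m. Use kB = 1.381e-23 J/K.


Mean free path: lambda = kB*T / (sqrt(2) * pi * d^2 * P)
lambda = 1.381e-23 * 299 / (sqrt(2) * pi * (3.2e-10)^2 * 5780)
lambda = 1.57026e-06 m
lambda = 1570.26 nm

1570.26


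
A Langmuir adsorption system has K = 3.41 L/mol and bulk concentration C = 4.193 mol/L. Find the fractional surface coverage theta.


Langmuir isotherm: theta = K*C / (1 + K*C)
K*C = 3.41 * 4.193 = 14.29813
theta = 14.29813 / (1 + 14.29813) = 14.29813 / 15.29813
theta = 0.9346

0.9346


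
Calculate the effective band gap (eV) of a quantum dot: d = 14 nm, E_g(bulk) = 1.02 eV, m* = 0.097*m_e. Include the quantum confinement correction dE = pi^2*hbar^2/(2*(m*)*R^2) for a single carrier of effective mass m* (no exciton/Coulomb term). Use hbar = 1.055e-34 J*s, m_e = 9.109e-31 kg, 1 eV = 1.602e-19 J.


Radius R = 14/2 nm = 7e-09 m
Confinement energy dE = pi^2 * hbar^2 / (2 * m_eff * m_e * R^2)
dE = pi^2 * (1.055e-34)^2 / (2 * 0.097 * 9.109e-31 * (7e-09)^2) J, divided by 1.602e-19 J/eV
dE = 0.0792 eV
Total band gap = E_g(bulk) + dE = 1.02 + 0.0792 = 1.0992 eV

1.0992


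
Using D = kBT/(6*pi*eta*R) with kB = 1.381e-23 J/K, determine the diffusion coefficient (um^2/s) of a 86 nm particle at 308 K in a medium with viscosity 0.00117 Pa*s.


Radius R = 86/2 = 43 nm = 4.3e-08 m
D = kB*T / (6*pi*eta*R)
D = 1.381e-23 * 308 / (6 * pi * 0.00117 * 4.3e-08)
D = 4.48527e-12 m^2/s = 4.485 um^2/s

4.485


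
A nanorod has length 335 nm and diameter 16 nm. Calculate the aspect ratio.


Aspect ratio AR = length / diameter
AR = 335 / 16
AR = 20.94

20.94


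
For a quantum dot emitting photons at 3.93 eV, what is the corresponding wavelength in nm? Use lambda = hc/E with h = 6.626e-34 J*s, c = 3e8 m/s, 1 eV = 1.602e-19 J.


Convert energy: E = 3.93 eV = 3.93 * 1.602e-19 = 6.29586e-19 J
lambda = h*c / E = 6.626e-34 * 3e8 / 6.29586e-19
lambda = 3.15731e-07 m = 315.7 nm

315.7


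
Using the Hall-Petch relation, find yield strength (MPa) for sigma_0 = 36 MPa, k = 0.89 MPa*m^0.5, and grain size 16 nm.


d = 16 nm = 1.6e-08 m
sqrt(d) = 0.0001264911
Hall-Petch contribution = k / sqrt(d) = 0.89 / 0.0001264911 = 7036.1 MPa
sigma = sigma_0 + k/sqrt(d) = 36 + 7036.1 = 7072.1 MPa

7072.1


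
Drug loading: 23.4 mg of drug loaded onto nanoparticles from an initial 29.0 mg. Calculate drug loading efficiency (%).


Drug loading efficiency = (drug loaded / drug initial) * 100
DLE = 23.4 / 29.0 * 100
DLE = 0.8069 * 100
DLE = 80.69%

80.69


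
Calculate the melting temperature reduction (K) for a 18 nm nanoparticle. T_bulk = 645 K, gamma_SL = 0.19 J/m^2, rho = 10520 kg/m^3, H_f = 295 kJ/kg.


Radius R = 18/2 = 9 nm = 9e-09 m
Convert H_f = 295 kJ/kg = 295000 J/kg
dT = 2 * gamma_SL * T_bulk / (rho * H_f * R)
dT = 2 * 0.19 * 645 / (10520 * 295000 * 9e-09)
dT = 8.8 K

8.8


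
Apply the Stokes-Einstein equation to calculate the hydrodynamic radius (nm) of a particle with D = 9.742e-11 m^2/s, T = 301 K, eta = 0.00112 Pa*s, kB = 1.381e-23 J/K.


Stokes-Einstein: R = kB*T / (6*pi*eta*D)
R = 1.381e-23 * 301 / (6 * pi * 0.00112 * 9.742e-11)
R = 2.02112e-09 m = 2.02 nm

2.02


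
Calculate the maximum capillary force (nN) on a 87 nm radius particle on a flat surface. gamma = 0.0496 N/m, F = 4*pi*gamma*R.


Convert radius: R = 87 nm = 8.7e-08 m
F = 4 * pi * gamma * R
F = 4 * pi * 0.0496 * 8.7e-08
F = 5.42264e-08 N = 54.2264 nN

54.2264


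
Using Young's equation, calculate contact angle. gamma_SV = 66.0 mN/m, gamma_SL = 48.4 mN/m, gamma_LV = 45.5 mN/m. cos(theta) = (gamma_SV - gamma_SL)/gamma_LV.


cos(theta) = (gamma_SV - gamma_SL) / gamma_LV
cos(theta) = (66.0 - 48.4) / 45.5
cos(theta) = 0.386813
theta = arccos(0.386813) = 67.24 degrees

67.24


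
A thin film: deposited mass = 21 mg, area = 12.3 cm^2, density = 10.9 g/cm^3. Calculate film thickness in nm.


Convert: m = 21 mg = 2.1000e-05 kg, A = 12.3 cm^2 = 1.2300e-03 m^2, rho = 10.9 g/cm^3 = 10900 kg/m^3
t = m / (A * rho)
t = 2.1000e-05 / (1.2300e-03 * 10900)
t = 1.5663e-06 m = 1566.3 nm

1566.3


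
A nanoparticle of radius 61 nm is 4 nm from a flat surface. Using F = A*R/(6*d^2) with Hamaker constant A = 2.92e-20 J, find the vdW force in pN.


Convert to SI: R = 61 nm = 6.1e-08 m, d = 4 nm = 4e-09 m
F = A * R / (6 * d^2)
F = 2.92e-20 * 6.1e-08 / (6 * (4e-09)^2)
F = 1.85542e-11 N = 18.554 pN

18.554


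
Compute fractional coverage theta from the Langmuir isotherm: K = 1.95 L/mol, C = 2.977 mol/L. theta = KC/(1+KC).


Langmuir isotherm: theta = K*C / (1 + K*C)
K*C = 1.95 * 2.977 = 5.80515
theta = 5.80515 / (1 + 5.80515) = 5.80515 / 6.80515
theta = 0.8531

0.8531


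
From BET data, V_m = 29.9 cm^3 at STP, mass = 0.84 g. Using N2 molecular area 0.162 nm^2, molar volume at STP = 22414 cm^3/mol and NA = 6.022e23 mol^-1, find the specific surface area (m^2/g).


Number of moles in monolayer = V_m / 22414 = 29.9 / 22414 = 0.00133399
Number of molecules = moles * NA = 0.00133399 * 6.022e23
SA = molecules * sigma / mass
SA = (29.9 / 22414) * 6.022e23 * 0.162e-18 / 0.84
SA = 154.9 m^2/g

154.9


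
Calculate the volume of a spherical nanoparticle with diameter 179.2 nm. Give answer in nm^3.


Radius r = 179.2/2 = 89.6 nm
Volume V = (4/3) * pi * r^3
V = (4/3) * pi * (89.6)^3
V = 3013093.71 nm^3

3013093.71


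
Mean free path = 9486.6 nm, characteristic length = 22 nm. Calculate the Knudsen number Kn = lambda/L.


Knudsen number Kn = lambda / L
Kn = 9486.6 / 22
Kn = 431.2091

431.2091


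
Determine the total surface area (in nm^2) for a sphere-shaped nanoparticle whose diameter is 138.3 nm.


Radius r = 138.3/2 = 69.15 nm
Surface area SA = 4 * pi * r^2
SA = 4 * pi * (69.15)^2
SA = 60088.9 nm^2

60088.9


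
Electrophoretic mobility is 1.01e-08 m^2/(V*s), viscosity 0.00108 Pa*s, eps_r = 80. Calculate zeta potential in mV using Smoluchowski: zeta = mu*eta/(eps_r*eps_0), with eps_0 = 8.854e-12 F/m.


Smoluchowski equation: zeta = mu * eta / (eps_r * eps_0)
zeta = 1.01e-08 * 0.00108 / (80 * 8.854e-12)
zeta = 0.0154 V = 15.4 mV

15.4


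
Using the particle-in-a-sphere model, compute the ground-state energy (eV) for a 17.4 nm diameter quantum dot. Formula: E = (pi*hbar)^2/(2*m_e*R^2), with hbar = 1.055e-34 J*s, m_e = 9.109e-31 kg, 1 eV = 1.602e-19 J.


Radius R = 17.4/2 = 8.7 nm = 8.7e-09 m
E = (pi * 1.055e-34)^2 / (2 * 9.109e-31 * (8.7e-09)^2)
E(J) = 7.96646e-22
E = E(J) / 1.602e-19 = 0.005 eV

0.005


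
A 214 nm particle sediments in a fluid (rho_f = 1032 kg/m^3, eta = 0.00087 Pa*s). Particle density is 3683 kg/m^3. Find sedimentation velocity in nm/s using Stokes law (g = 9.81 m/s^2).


Radius R = 214/2 nm = 1.07e-07 m
Density difference = 3683 - 1032 = 2651 kg/m^3
v = 2 * R^2 * (rho_p - rho_f) * g / (9 * eta)
v = 2 * (1.07e-07)^2 * 2651 * 9.81 / (9 * 0.00087)
v = 7.60527e-08 m/s = 76.0527 nm/s

76.0527


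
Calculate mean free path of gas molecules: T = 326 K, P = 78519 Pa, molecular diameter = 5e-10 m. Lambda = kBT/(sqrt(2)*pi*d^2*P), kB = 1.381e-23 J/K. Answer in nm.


Mean free path: lambda = kB*T / (sqrt(2) * pi * d^2 * P)
lambda = 1.381e-23 * 326 / (sqrt(2) * pi * (5e-10)^2 * 78519)
lambda = 5.16216e-08 m
lambda = 51.62 nm

51.62


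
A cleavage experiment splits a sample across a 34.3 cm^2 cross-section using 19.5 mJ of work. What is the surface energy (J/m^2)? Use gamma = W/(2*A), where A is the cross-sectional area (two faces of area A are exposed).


Convert: A = 34.3 cm^2 = 0.00343 m^2, W = 19.5 mJ = 0.0195 J
Cleaving exposes two faces of area A, so total new surface = 2*A and gamma = W / (2*A)
gamma = 0.0195 / (2 * 0.00343)
gamma = 2.843 J/m^2

2.843


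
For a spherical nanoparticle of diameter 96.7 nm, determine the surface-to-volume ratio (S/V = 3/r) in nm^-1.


Radius r = 96.7/2 = 48.35 nm
S/V = 3 / r = 3 / 48.35
S/V = 0.062 nm^-1

0.062


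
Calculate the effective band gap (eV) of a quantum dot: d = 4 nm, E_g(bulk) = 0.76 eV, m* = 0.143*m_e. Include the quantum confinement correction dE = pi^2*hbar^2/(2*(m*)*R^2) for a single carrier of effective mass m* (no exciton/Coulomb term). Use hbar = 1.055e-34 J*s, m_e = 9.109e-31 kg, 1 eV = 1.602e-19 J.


Radius R = 4/2 nm = 2e-09 m
Confinement energy dE = pi^2 * hbar^2 / (2 * m_eff * m_e * R^2)
dE = pi^2 * (1.055e-34)^2 / (2 * 0.143 * 9.109e-31 * (2e-09)^2) J, divided by 1.602e-19 J/eV
dE = 0.658 eV
Total band gap = E_g(bulk) + dE = 0.76 + 0.658 = 1.418 eV

1.418


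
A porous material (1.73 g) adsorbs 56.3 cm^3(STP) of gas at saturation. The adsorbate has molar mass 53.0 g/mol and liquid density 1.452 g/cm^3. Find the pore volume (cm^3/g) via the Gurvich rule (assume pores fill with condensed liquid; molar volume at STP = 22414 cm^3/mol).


Moles adsorbed n = V_ads / 22414 = 56.3 / 22414 = 2.511823e-03 mol
Liquid volume V_liq = n * M / rho_liq = 2.511823e-03 * 53.0 / 1.452 = 0.09168 cm^3
Specific pore volume V_pore = V_liq / m_sample = 0.09168 / 1.73
V_pore = 0.053 cm^3/g

0.053


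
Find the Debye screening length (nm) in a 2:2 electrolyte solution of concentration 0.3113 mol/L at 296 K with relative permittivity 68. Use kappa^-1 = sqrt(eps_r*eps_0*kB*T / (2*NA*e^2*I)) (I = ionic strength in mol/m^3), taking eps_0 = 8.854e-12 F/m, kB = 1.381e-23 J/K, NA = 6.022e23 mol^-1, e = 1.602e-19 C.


Ionic strength I = 0.3113 * 2^2 * 1000 = 1245.2 mol/m^3
kappa^-1 = sqrt(68 * 8.854e-12 * 1.381e-23 * 296 / (2 * 6.022e23 * (1.602e-19)^2 * 1245.2))
kappa^-1 = 0.253 nm

0.253


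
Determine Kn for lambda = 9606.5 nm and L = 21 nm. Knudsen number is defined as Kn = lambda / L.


Knudsen number Kn = lambda / L
Kn = 9606.5 / 21
Kn = 457.4524

457.4524


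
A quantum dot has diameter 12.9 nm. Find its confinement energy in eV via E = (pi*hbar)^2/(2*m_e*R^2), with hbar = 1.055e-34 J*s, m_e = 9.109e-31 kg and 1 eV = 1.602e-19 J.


Radius R = 12.9/2 = 6.45 nm = 6.45e-09 m
E = (pi * 1.055e-34)^2 / (2 * 9.109e-31 * (6.45e-09)^2)
E(J) = 1.44939e-21
E = E(J) / 1.602e-19 = 0.009 eV

0.009


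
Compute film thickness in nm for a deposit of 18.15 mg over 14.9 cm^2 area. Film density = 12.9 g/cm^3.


Convert: m = 18.15 mg = 1.8150e-05 kg, A = 14.9 cm^2 = 1.4900e-03 m^2, rho = 12.9 g/cm^3 = 12900 kg/m^3
t = m / (A * rho)
t = 1.8150e-05 / (1.4900e-03 * 12900)
t = 9.4428e-07 m = 944.3 nm

944.3


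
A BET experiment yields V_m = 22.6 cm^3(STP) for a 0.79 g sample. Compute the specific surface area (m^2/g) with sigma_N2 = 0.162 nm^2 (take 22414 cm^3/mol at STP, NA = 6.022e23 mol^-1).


Number of moles in monolayer = V_m / 22414 = 22.6 / 22414 = 0.0010083
Number of molecules = moles * NA = 0.0010083 * 6.022e23
SA = molecules * sigma / mass
SA = (22.6 / 22414) * 6.022e23 * 0.162e-18 / 0.79
SA = 124.5 m^2/g

124.5


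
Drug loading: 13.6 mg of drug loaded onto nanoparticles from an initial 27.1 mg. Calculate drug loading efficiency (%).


Drug loading efficiency = (drug loaded / drug initial) * 100
DLE = 13.6 / 27.1 * 100
DLE = 0.5018 * 100
DLE = 50.18%

50.18


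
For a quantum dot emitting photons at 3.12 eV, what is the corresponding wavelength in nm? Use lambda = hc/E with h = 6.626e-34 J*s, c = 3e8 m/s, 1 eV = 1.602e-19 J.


Convert energy: E = 3.12 eV = 3.12 * 1.602e-19 = 4.99824e-19 J
lambda = h*c / E = 6.626e-34 * 3e8 / 4.99824e-19
lambda = 3.977e-07 m = 397.7 nm

397.7


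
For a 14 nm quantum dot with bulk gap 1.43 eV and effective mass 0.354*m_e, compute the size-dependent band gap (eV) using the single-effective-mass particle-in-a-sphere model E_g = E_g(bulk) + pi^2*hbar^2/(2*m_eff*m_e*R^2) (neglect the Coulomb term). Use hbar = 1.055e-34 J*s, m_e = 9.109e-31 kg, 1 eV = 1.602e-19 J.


Radius R = 14/2 nm = 7e-09 m
Confinement energy dE = pi^2 * hbar^2 / (2 * m_eff * m_e * R^2)
dE = pi^2 * (1.055e-34)^2 / (2 * 0.354 * 9.109e-31 * (7e-09)^2) J, divided by 1.602e-19 J/eV
dE = 0.0217 eV
Total band gap = E_g(bulk) + dE = 1.43 + 0.0217 = 1.4517 eV

1.4517


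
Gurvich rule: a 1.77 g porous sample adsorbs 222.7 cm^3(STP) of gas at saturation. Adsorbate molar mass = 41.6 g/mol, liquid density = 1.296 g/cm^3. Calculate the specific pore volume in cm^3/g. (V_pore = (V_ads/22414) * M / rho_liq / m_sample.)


Moles adsorbed n = V_ads / 22414 = 222.7 / 22414 = 9.935754e-03 mol
Liquid volume V_liq = n * M / rho_liq = 9.935754e-03 * 41.6 / 1.296 = 0.31893 cm^3
Specific pore volume V_pore = V_liq / m_sample = 0.31893 / 1.77
V_pore = 0.1802 cm^3/g

0.1802


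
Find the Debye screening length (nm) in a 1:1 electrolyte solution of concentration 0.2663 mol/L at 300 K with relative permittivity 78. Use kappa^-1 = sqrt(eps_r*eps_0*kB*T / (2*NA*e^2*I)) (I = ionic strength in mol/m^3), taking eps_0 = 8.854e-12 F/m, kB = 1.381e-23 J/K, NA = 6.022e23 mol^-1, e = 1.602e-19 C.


Ionic strength I = 0.2663 * 1^2 * 1000 = 266.3 mol/m^3
kappa^-1 = sqrt(78 * 8.854e-12 * 1.381e-23 * 300 / (2 * 6.022e23 * (1.602e-19)^2 * 266.3))
kappa^-1 = 0.59 nm

0.59


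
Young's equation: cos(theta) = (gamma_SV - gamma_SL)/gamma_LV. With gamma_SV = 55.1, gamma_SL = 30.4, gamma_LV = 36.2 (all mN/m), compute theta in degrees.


cos(theta) = (gamma_SV - gamma_SL) / gamma_LV
cos(theta) = (55.1 - 30.4) / 36.2
cos(theta) = 0.68232
theta = arccos(0.68232) = 46.97 degrees

46.97


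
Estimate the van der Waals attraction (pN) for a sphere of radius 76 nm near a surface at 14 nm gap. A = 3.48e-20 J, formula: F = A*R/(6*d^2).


Convert to SI: R = 76 nm = 7.6e-08 m, d = 14 nm = 1.4e-08 m
F = A * R / (6 * d^2)
F = 3.48e-20 * 7.6e-08 / (6 * (1.4e-08)^2)
F = 2.24898e-12 N = 2.249 pN

2.249


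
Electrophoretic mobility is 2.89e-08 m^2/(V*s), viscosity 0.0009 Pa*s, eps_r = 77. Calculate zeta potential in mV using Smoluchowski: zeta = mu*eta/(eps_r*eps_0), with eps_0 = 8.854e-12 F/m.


Smoluchowski equation: zeta = mu * eta / (eps_r * eps_0)
zeta = 2.89e-08 * 0.0009 / (77 * 8.854e-12)
zeta = 0.038151 V = 38.15 mV

38.15


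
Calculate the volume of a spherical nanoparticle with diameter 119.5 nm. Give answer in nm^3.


Radius r = 119.5/2 = 59.75 nm
Volume V = (4/3) * pi * r^3
V = (4/3) * pi * (59.75)^3
V = 893516.01 nm^3

893516.01


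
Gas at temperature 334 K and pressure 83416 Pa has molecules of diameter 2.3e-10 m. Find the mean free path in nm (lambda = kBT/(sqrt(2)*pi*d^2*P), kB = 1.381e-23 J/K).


Mean free path: lambda = kB*T / (sqrt(2) * pi * d^2 * P)
lambda = 1.381e-23 * 334 / (sqrt(2) * pi * (2.3e-10)^2 * 83416)
lambda = 2.35272e-07 m
lambda = 235.27 nm

235.27


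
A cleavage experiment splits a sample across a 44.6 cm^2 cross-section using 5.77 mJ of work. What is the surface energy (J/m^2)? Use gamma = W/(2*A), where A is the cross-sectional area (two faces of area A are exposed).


Convert: A = 44.6 cm^2 = 0.00446 m^2, W = 5.77 mJ = 0.00577 J
Cleaving exposes two faces of area A, so total new surface = 2*A and gamma = W / (2*A)
gamma = 0.00577 / (2 * 0.00446)
gamma = 0.647 J/m^2

0.647


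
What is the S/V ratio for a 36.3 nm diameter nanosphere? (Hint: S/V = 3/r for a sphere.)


Radius r = 36.3/2 = 18.15 nm
S/V = 3 / r = 3 / 18.15
S/V = 0.1653 nm^-1

0.1653


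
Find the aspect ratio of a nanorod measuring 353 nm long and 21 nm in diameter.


Aspect ratio AR = length / diameter
AR = 353 / 21
AR = 16.81

16.81


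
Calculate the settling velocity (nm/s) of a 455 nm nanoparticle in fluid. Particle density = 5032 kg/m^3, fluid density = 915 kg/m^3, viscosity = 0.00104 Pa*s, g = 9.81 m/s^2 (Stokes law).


Radius R = 455/2 nm = 2.275e-07 m
Density difference = 5032 - 915 = 4117 kg/m^3
v = 2 * R^2 * (rho_p - rho_f) * g / (9 * eta)
v = 2 * (2.275e-07)^2 * 4117 * 9.81 / (9 * 0.00104)
v = 4.46649e-07 m/s = 446.6495 nm/s

446.6495


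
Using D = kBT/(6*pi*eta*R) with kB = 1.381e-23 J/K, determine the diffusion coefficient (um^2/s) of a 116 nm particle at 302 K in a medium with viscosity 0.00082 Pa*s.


Radius R = 116/2 = 58 nm = 5.8e-08 m
D = kB*T / (6*pi*eta*R)
D = 1.381e-23 * 302 / (6 * pi * 0.00082 * 5.8e-08)
D = 4.65219e-12 m^2/s = 4.652 um^2/s

4.652


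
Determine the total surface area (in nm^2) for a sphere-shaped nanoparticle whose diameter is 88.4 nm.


Radius r = 88.4/2 = 44.2 nm
Surface area SA = 4 * pi * r^2
SA = 4 * pi * (44.2)^2
SA = 24550.16 nm^2

24550.16


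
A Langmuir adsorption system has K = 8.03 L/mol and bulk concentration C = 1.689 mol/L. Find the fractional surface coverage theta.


Langmuir isotherm: theta = K*C / (1 + K*C)
K*C = 8.03 * 1.689 = 13.56267
theta = 13.56267 / (1 + 13.56267) = 13.56267 / 14.56267
theta = 0.9313

0.9313


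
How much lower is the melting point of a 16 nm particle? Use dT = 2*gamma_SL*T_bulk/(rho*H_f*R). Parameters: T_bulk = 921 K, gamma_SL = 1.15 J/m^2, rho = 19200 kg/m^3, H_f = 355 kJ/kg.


Radius R = 16/2 = 8 nm = 8e-09 m
Convert H_f = 355 kJ/kg = 355000 J/kg
dT = 2 * gamma_SL * T_bulk / (rho * H_f * R)
dT = 2 * 1.15 * 921 / (19200 * 355000 * 8e-09)
dT = 38.8 K

38.8


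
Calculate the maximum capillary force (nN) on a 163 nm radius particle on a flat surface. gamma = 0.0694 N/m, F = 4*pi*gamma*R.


Convert radius: R = 163 nm = 1.63e-07 m
F = 4 * pi * gamma * R
F = 4 * pi * 0.0694 * 1.63e-07
F = 1.42153e-07 N = 142.1533 nN

142.1533


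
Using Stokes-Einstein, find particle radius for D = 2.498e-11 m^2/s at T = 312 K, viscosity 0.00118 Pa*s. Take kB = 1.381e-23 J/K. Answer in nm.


Stokes-Einstein: R = kB*T / (6*pi*eta*D)
R = 1.381e-23 * 312 / (6 * pi * 0.00118 * 2.498e-11)
R = 7.75484e-09 m = 7.75 nm

7.75


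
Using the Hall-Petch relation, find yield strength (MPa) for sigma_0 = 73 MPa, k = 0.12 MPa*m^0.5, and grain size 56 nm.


d = 56 nm = 5.6e-08 m
sqrt(d) = 0.0002366432
Hall-Petch contribution = k / sqrt(d) = 0.12 / 0.0002366432 = 507.1 MPa
sigma = sigma_0 + k/sqrt(d) = 73 + 507.1 = 580.1 MPa

580.1


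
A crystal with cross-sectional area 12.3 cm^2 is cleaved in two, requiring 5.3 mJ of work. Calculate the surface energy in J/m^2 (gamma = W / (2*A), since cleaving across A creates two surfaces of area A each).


Convert: A = 12.3 cm^2 = 0.00123 m^2, W = 5.3 mJ = 0.0053 J
Cleaving exposes two faces of area A, so total new surface = 2*A and gamma = W / (2*A)
gamma = 0.0053 / (2 * 0.00123)
gamma = 2.154 J/m^2

2.154


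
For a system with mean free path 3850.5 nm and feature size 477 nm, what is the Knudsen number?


Knudsen number Kn = lambda / L
Kn = 3850.5 / 477
Kn = 8.0723

8.0723


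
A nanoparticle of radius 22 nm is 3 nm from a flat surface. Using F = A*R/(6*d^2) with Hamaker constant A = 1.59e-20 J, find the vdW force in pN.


Convert to SI: R = 22 nm = 2.2e-08 m, d = 3 nm = 3e-09 m
F = A * R / (6 * d^2)
F = 1.59e-20 * 2.2e-08 / (6 * (3e-09)^2)
F = 6.47778e-12 N = 6.478 pN

6.478


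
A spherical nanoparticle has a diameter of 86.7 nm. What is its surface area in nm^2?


Radius r = 86.7/2 = 43.35 nm
Surface area SA = 4 * pi * r^2
SA = 4 * pi * (43.35)^2
SA = 23615.01 nm^2

23615.01


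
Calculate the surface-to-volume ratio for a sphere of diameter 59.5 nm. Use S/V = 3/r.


Radius r = 59.5/2 = 29.75 nm
S/V = 3 / r = 3 / 29.75
S/V = 0.1008 nm^-1

0.1008


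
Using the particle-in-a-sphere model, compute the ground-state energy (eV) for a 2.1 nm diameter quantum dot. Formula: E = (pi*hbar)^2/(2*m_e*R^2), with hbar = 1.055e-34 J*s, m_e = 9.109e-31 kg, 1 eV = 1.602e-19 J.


Radius R = 2.1/2 = 1.05 nm = 1.05e-09 m
E = (pi * 1.055e-34)^2 / (2 * 9.109e-31 * (1.05e-09)^2)
E(J) = 5.46922e-20
E = E(J) / 1.602e-19 = 0.3414 eV

0.3414


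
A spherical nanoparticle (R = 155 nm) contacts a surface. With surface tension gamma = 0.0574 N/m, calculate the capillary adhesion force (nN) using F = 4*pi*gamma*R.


Convert radius: R = 155 nm = 1.55e-07 m
F = 4 * pi * gamma * R
F = 4 * pi * 0.0574 * 1.55e-07
F = 1.11803e-07 N = 111.803 nN

111.803


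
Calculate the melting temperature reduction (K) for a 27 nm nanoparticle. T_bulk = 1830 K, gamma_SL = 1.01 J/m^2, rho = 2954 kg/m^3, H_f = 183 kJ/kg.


Radius R = 27/2 = 13.5 nm = 1.35e-08 m
Convert H_f = 183 kJ/kg = 183000 J/kg
dT = 2 * gamma_SL * T_bulk / (rho * H_f * R)
dT = 2 * 1.01 * 1830 / (2954 * 183000 * 1.35e-08)
dT = 506.5 K

506.5


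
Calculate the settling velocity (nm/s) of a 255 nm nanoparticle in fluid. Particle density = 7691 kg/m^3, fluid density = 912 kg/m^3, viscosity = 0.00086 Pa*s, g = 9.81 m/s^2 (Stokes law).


Radius R = 255/2 nm = 1.275e-07 m
Density difference = 7691 - 912 = 6779 kg/m^3
v = 2 * R^2 * (rho_p - rho_f) * g / (9 * eta)
v = 2 * (1.275e-07)^2 * 6779 * 9.81 / (9 * 0.00086)
v = 2.79347e-07 m/s = 279.347 nm/s

279.347


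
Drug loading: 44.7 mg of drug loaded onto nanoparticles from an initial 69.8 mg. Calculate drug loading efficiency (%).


Drug loading efficiency = (drug loaded / drug initial) * 100
DLE = 44.7 / 69.8 * 100
DLE = 0.6404 * 100
DLE = 64.04%

64.04


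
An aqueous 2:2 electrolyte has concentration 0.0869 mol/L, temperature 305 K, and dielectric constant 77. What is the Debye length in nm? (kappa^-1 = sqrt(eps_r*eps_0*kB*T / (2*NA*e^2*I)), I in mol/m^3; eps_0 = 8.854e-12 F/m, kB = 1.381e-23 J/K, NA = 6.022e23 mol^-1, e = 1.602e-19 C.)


Ionic strength I = 0.0869 * 2^2 * 1000 = 347.6 mol/m^3
kappa^-1 = sqrt(77 * 8.854e-12 * 1.381e-23 * 305 / (2 * 6.022e23 * (1.602e-19)^2 * 347.6))
kappa^-1 = 0.517 nm

0.517


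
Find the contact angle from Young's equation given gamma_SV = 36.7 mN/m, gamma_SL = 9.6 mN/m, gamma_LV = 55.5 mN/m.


cos(theta) = (gamma_SV - gamma_SL) / gamma_LV
cos(theta) = (36.7 - 9.6) / 55.5
cos(theta) = 0.488288
theta = arccos(0.488288) = 60.77 degrees

60.77


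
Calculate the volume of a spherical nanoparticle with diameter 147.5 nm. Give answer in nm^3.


Radius r = 147.5/2 = 73.75 nm
Volume V = (4/3) * pi * r^3
V = (4/3) * pi * (73.75)^3
V = 1680253.01 nm^3

1680253.01


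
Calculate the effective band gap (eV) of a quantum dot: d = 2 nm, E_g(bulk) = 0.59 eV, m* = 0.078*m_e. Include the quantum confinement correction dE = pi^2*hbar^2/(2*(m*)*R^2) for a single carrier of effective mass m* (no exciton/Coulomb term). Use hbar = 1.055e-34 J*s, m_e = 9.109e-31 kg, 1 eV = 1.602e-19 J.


Radius R = 2/2 nm = 1e-09 m
Confinement energy dE = pi^2 * hbar^2 / (2 * m_eff * m_e * R^2)
dE = pi^2 * (1.055e-34)^2 / (2 * 0.078 * 9.109e-31 * (1e-09)^2) J, divided by 1.602e-19 J/eV
dE = 4.8256 eV
Total band gap = E_g(bulk) + dE = 0.59 + 4.8256 = 5.4156 eV

5.4156


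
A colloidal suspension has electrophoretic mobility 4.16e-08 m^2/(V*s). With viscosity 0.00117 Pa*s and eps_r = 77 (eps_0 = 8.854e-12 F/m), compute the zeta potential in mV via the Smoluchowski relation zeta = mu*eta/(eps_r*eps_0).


Smoluchowski equation: zeta = mu * eta / (eps_r * eps_0)
zeta = 4.16e-08 * 0.00117 / (77 * 8.854e-12)
zeta = 0.071392 V = 71.39 mV

71.39


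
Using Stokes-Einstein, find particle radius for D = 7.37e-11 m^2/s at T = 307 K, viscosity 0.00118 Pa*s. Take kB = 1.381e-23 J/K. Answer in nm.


Stokes-Einstein: R = kB*T / (6*pi*eta*D)
R = 1.381e-23 * 307 / (6 * pi * 0.00118 * 7.37e-11)
R = 2.58632e-09 m = 2.59 nm

2.59


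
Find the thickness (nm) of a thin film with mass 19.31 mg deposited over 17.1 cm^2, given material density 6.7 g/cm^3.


Convert: m = 19.31 mg = 1.9310e-05 kg, A = 17.1 cm^2 = 1.7100e-03 m^2, rho = 6.7 g/cm^3 = 6700 kg/m^3
t = m / (A * rho)
t = 1.9310e-05 / (1.7100e-03 * 6700)
t = 1.6854e-06 m = 1685.4 nm

1685.4


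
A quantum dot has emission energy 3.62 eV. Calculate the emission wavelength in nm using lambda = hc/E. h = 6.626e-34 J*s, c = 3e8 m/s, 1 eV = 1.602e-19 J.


Convert energy: E = 3.62 eV = 3.62 * 1.602e-19 = 5.79924e-19 J
lambda = h*c / E = 6.626e-34 * 3e8 / 5.79924e-19
lambda = 3.42769e-07 m = 342.8 nm

342.8


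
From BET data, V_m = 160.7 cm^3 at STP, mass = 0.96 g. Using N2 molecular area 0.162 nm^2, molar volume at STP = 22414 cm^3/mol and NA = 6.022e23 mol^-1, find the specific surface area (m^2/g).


Number of moles in monolayer = V_m / 22414 = 160.7 / 22414 = 0.00716963
Number of molecules = moles * NA = 0.00716963 * 6.022e23
SA = molecules * sigma / mass
SA = (160.7 / 22414) * 6.022e23 * 0.162e-18 / 0.96
SA = 728.6 m^2/g

728.6


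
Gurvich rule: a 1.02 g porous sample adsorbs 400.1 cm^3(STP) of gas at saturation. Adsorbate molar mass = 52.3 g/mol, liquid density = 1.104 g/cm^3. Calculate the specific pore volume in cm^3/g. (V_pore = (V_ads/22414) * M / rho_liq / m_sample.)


Moles adsorbed n = V_ads / 22414 = 400.1 / 22414 = 1.785045e-02 mol
Liquid volume V_liq = n * M / rho_liq = 1.785045e-02 * 52.3 / 1.104 = 0.84563 cm^3
Specific pore volume V_pore = V_liq / m_sample = 0.84563 / 1.02
V_pore = 0.8291 cm^3/g

0.8291


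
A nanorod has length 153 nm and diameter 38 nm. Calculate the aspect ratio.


Aspect ratio AR = length / diameter
AR = 153 / 38
AR = 4.03

4.03


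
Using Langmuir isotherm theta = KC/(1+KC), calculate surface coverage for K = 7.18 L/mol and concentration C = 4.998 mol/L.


Langmuir isotherm: theta = K*C / (1 + K*C)
K*C = 7.18 * 4.998 = 35.88564
theta = 35.88564 / (1 + 35.88564) = 35.88564 / 36.88564
theta = 0.9729

0.9729


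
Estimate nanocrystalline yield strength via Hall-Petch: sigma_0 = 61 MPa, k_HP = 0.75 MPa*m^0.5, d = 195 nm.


d = 195 nm = 1.95e-07 m
sqrt(d) = 0.000441588
Hall-Petch contribution = k / sqrt(d) = 0.75 / 0.000441588 = 1698.4 MPa
sigma = sigma_0 + k/sqrt(d) = 61 + 1698.4 = 1759.4 MPa

1759.4


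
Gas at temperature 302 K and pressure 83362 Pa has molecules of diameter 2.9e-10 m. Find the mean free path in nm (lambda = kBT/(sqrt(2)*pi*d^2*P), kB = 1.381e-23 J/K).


Mean free path: lambda = kB*T / (sqrt(2) * pi * d^2 * P)
lambda = 1.381e-23 * 302 / (sqrt(2) * pi * (2.9e-10)^2 * 83362)
lambda = 1.33897e-07 m
lambda = 133.9 nm

133.9


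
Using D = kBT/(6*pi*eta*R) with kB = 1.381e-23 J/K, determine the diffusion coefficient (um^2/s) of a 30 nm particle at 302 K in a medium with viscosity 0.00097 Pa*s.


Radius R = 30/2 = 15 nm = 1.5e-08 m
D = kB*T / (6*pi*eta*R)
D = 1.381e-23 * 302 / (6 * pi * 0.00097 * 1.5e-08)
D = 1.52068e-11 m^2/s = 15.207 um^2/s

15.207


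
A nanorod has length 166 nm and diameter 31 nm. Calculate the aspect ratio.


Aspect ratio AR = length / diameter
AR = 166 / 31
AR = 5.35

5.35


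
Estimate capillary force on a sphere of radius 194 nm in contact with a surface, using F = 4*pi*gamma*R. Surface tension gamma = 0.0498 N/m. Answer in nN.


Convert radius: R = 194 nm = 1.94e-07 m
F = 4 * pi * gamma * R
F = 4 * pi * 0.0498 * 1.94e-07
F = 1.21406e-07 N = 121.4062 nN

121.4062


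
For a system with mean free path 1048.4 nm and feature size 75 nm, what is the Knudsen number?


Knudsen number Kn = lambda / L
Kn = 1048.4 / 75
Kn = 13.9787

13.9787


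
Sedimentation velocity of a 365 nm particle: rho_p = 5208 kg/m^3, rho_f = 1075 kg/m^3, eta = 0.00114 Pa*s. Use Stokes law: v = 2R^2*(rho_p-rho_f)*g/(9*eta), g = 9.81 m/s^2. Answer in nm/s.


Radius R = 365/2 nm = 1.825e-07 m
Density difference = 5208 - 1075 = 4133 kg/m^3
v = 2 * R^2 * (rho_p - rho_f) * g / (9 * eta)
v = 2 * (1.825e-07)^2 * 4133 * 9.81 / (9 * 0.00114)
v = 2.63234e-07 m/s = 263.2345 nm/s

263.2345


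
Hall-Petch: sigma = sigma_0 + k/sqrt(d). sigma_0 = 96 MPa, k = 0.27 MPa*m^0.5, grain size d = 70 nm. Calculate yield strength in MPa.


d = 70 nm = 7e-08 m
sqrt(d) = 0.0002645751
Hall-Petch contribution = k / sqrt(d) = 0.27 / 0.0002645751 = 1020.5 MPa
sigma = sigma_0 + k/sqrt(d) = 96 + 1020.5 = 1116.5 MPa

1116.5


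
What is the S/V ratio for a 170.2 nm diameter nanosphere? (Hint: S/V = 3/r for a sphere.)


Radius r = 170.2/2 = 85.1 nm
S/V = 3 / r = 3 / 85.1
S/V = 0.0353 nm^-1

0.0353


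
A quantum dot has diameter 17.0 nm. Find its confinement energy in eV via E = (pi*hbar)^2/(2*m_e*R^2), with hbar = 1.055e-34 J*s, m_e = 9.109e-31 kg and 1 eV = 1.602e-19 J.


Radius R = 17.0/2 = 8.5 nm = 8.5e-09 m
E = (pi * 1.055e-34)^2 / (2 * 9.109e-31 * (8.5e-09)^2)
E(J) = 8.34576e-22
E = E(J) / 1.602e-19 = 0.0052 eV

0.0052


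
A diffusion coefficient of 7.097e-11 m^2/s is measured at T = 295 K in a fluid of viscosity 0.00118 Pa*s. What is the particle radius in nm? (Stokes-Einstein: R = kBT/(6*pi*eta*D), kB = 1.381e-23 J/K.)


Stokes-Einstein: R = kB*T / (6*pi*eta*D)
R = 1.381e-23 * 295 / (6 * pi * 0.00118 * 7.097e-11)
R = 2.58082e-09 m = 2.58 nm

2.58


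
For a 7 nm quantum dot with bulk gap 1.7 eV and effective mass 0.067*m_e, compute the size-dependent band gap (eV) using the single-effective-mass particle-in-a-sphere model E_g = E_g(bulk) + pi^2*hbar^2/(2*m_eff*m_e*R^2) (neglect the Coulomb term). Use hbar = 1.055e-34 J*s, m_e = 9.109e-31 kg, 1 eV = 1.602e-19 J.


Radius R = 7/2 nm = 3.5e-09 m
Confinement energy dE = pi^2 * hbar^2 / (2 * m_eff * m_e * R^2)
dE = pi^2 * (1.055e-34)^2 / (2 * 0.067 * 9.109e-31 * (3.5e-09)^2) J, divided by 1.602e-19 J/eV
dE = 0.4586 eV
Total band gap = E_g(bulk) + dE = 1.7 + 0.4586 = 2.1586 eV

2.1586


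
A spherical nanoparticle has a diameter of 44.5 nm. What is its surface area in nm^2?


Radius r = 44.5/2 = 22.25 nm
Surface area SA = 4 * pi * r^2
SA = 4 * pi * (22.25)^2
SA = 6221.14 nm^2

6221.14


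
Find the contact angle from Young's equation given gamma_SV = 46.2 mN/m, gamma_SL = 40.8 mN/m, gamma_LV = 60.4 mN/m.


cos(theta) = (gamma_SV - gamma_SL) / gamma_LV
cos(theta) = (46.2 - 40.8) / 60.4
cos(theta) = 0.089404
theta = arccos(0.089404) = 84.87 degrees

84.87


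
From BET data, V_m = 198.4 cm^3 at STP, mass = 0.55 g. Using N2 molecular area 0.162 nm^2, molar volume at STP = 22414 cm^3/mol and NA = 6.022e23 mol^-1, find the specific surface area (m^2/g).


Number of moles in monolayer = V_m / 22414 = 198.4 / 22414 = 0.00885161
Number of molecules = moles * NA = 0.00885161 * 6.022e23
SA = molecules * sigma / mass
SA = (198.4 / 22414) * 6.022e23 * 0.162e-18 / 0.55
SA = 1570.1 m^2/g

1570.1


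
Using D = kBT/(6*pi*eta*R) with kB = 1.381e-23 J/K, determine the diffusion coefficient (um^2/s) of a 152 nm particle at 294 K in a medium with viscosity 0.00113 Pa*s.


Radius R = 152/2 = 76 nm = 7.6e-08 m
D = kB*T / (6*pi*eta*R)
D = 1.381e-23 * 294 / (6 * pi * 0.00113 * 7.6e-08)
D = 2.50812e-12 m^2/s = 2.508 um^2/s

2.508


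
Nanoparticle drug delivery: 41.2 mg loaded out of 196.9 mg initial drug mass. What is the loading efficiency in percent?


Drug loading efficiency = (drug loaded / drug initial) * 100
DLE = 41.2 / 196.9 * 100
DLE = 0.2092 * 100
DLE = 20.92%

20.92


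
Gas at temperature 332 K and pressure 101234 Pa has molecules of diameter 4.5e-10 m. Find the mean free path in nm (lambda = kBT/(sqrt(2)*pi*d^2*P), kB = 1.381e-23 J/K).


Mean free path: lambda = kB*T / (sqrt(2) * pi * d^2 * P)
lambda = 1.381e-23 * 332 / (sqrt(2) * pi * (4.5e-10)^2 * 101234)
lambda = 5.03403e-08 m
lambda = 50.34 nm

50.34


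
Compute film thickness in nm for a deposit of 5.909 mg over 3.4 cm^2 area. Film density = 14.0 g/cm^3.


Convert: m = 5.909 mg = 5.9090e-06 kg, A = 3.4 cm^2 = 3.4000e-04 m^2, rho = 14.0 g/cm^3 = 14000 kg/m^3
t = m / (A * rho)
t = 5.9090e-06 / (3.4000e-04 * 14000)
t = 1.2414e-06 m = 1241.4 nm

1241.4


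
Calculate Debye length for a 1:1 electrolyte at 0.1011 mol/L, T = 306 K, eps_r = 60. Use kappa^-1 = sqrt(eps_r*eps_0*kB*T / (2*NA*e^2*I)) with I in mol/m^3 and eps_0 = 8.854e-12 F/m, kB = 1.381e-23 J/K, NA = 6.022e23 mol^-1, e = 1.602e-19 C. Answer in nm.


Ionic strength I = 0.1011 * 1^2 * 1000 = 101.1 mol/m^3
kappa^-1 = sqrt(60 * 8.854e-12 * 1.381e-23 * 306 / (2 * 6.022e23 * (1.602e-19)^2 * 101.1))
kappa^-1 = 0.848 nm

0.848


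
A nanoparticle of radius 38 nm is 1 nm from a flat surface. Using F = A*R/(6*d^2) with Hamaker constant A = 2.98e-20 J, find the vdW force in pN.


Convert to SI: R = 38 nm = 3.8e-08 m, d = 1 nm = 1e-09 m
F = A * R / (6 * d^2)
F = 2.98e-20 * 3.8e-08 / (6 * (1e-09)^2)
F = 1.88733e-10 N = 188.733 pN

188.733
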